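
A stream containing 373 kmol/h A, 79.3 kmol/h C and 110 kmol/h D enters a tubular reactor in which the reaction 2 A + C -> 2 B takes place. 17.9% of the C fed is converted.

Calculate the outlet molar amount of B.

C reacted = 0.179 × 79.3 = 14.19 kmol/h; ν_C = −1, so ξ = 14.19/1 = 14.19 kmol/h.
Outlet amounts (n = n₀ + ν ξ):
  A: 373 − 2(14.19) = 344.6
  C: 79.3 − 1(14.19) = 65.11
  B: 0 + 2(14.19) = 28.39
  D: 110 (inert)

28.4 kmol/h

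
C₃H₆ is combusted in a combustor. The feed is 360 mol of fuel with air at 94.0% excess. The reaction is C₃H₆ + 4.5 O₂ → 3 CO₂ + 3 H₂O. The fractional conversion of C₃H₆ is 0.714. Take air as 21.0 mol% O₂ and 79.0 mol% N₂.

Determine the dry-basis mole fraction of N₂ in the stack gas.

Stoichiometric O₂ = 4.5 × 360 = 1620 mol; O₂ fed = 1620 × 1.940 = 3143 mol.
N₂ fed = 3143 × 79/21 = 11820 mol.
Fuel reacted = 0.714 × 360 → ξ = 257 mol.
Outlet (n = n₀ + ν ξ):
  C₃H₆: 360 − 1(257) = 103
  O₂: 3143 − 4.5(257) = 1986
  N₂: 11820 (inert)
  CO₂: 0 + 3(257) = 771.1
  H₂O: 0 + 3(257) = 771.1
Dry total = 14680 mol; y_N₂ (dry) = 11820 / 14680 = 0.8052.

0.805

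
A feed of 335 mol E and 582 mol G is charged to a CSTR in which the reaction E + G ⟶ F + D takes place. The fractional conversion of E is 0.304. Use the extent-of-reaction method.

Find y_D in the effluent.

0.111

E reacted = 0.304 × 335 = 101.8 mol; ν_E = −1, so ξ = 101.8/1 = 101.8 mol.
Outlet amounts (n = n₀ + ν ξ):
  E: 335 − 1(101.8) = 233.2
  G: 582 − 1(101.8) = 480.2
  F: 0 + 1(101.8) = 101.8
  D: 0 + 1(101.8) = 101.8
Total out = 917 mol; y_D = 101.8 / 917 = 0.1111.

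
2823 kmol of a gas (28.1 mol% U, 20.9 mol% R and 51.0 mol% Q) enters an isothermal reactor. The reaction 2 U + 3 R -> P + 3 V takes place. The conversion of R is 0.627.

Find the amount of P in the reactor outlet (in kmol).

R reacted = 0.627 × 590 = 369.9 kmol; ν_R = −3, so ξ = 369.9/3 = 123.3 kmol.
Outlet amounts (n = n₀ + ν ξ):
  U: 793.3 − 2(123.3) = 546.6
  R: 590 − 3(123.3) = 220.1
  P: 0 + 1(123.3) = 123.3
  V: 0 + 3(123.3) = 369.9
  Q: 1440 (inert)

123 kmol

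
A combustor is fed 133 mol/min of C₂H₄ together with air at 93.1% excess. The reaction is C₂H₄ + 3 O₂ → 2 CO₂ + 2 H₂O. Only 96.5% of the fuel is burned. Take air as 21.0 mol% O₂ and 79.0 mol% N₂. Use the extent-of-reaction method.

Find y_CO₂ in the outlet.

0.0675

Stoichiometric O₂ = 3 × 133 = 399 mol/min; O₂ fed = 399 × 1.931 = 770.5 mol/min.
N₂ fed = 770.5 × 79/21 = 2898 mol/min.
Fuel reacted = 0.965 × 133 → ξ = 128.3 mol/min.
Outlet (n = n₀ + ν ξ):
  C₂H₄: 133 − 1(128.3) = 4.655
  O₂: 770.5 − 3(128.3) = 385.4
  N₂: 2898 (inert)
  CO₂: 0 + 2(128.3) = 256.7
  H₂O: 0 + 2(128.3) = 256.7
Total out = 3802 mol/min; y_CO₂ = 256.7 / 3802 = 0.06752.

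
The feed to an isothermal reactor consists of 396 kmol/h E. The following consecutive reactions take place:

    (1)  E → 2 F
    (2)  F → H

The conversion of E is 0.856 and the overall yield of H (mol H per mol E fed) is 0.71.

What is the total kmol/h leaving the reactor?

Conversion of E: E consumed = 1ξ₁ = 0.856 × 396 → ξ₁ = 339 kmol/h.
Yield of H: 1ξ₂ / 396 = 0.71 → ξ₂ = 281.2 kmol/h.
Outlet amounts (n = n₀ + Σ ν·ξ):
  E: 396 − 1(339) = 57.02
  F: 0 + 2(339) − 1(281.2) = 396.8
  H: 0 + 1(281.2) = 281.2
Total out = 57.02 + 396.8 + 281.2 = 735 kmol/h.

735 kmol/h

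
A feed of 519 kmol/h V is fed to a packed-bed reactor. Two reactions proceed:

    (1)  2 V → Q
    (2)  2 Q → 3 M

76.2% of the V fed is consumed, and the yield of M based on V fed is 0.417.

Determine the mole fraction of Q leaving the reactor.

0.136

Conversion of V: V consumed = 2ξ₁ = 0.762 × 519 → ξ₁ = 197.7 kmol/h.
Yield of M: 3ξ₂ / 519 = 0.417 → ξ₂ = 72.14 kmol/h.
Outlet amounts (n = n₀ + Σ ν·ξ):
  V: 519 − 2(197.7) = 123.5
  Q: 0 + 1(197.7) − 2(72.14) = 53.46
  M: 0 + 3(72.14) = 216.4
Total out = 393.4 kmol/h; y_Q = 53.46 / 393.4 = 0.1359.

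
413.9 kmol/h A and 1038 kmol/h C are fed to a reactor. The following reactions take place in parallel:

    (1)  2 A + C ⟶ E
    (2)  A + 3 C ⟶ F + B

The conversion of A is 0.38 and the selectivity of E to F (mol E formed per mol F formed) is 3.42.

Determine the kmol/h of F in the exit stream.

20.1 kmol/h

Conversion of A: A consumed = 0.38 × 413.9 = 157.3 kmol/h = 2ξ₁ + 1ξ₂.
Selectivity: 1ξ₁ / (1ξ₂) = 3.42 → ξ₁ = 3.42 ξ₂.
Substitute: (2·3.42 + 1) ξ₂ = 157.3 → ξ₂ = 20.06 kmol/h, ξ₁ = 68.61 kmol/h.
Outlet amounts (n = n₀ + Σ ν·ξ):
  A: 413.9 − 2(68.61) − 1(20.06) = 256.6
  C: 1038 − 1(68.61) − 3(20.06) = 909.2
  E: 0 + 1(68.61) = 68.61
  F: 0 + 1(20.06) = 20.06
  B: 0 + 1(20.06) = 20.06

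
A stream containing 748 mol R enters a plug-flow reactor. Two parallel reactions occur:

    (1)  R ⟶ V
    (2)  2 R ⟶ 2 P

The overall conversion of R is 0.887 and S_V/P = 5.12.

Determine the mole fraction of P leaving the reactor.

0.145

Conversion of R: R consumed = 0.887 × 748 = 663.5 mol = 1ξ₁ + 2ξ₂.
Selectivity: 1ξ₁ / (2ξ₂) = 5.12 → ξ₁ = 10.24 ξ₂.
Substitute: (1·10.24 + 2) ξ₂ = 663.5 → ξ₂ = 54.21 mol, ξ₁ = 555.1 mol.
Outlet amounts (n = n₀ + Σ ν·ξ):
  R: 748 − 1(555.1) − 2(54.21) = 84.52
  V: 0 + 1(555.1) = 555.1
  P: 0 + 2(54.21) = 108.4
Total out = 748 mol; y_P = 108.4 / 748 = 0.1449.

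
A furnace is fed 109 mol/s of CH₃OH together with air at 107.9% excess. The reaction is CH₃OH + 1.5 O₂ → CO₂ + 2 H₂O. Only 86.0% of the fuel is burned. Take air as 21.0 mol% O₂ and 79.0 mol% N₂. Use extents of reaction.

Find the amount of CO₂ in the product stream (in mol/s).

Stoichiometric O₂ = 1.5 × 109 = 163.5 mol/s; O₂ fed = 163.5 × 2.079 = 339.9 mol/s.
N₂ fed = 339.9 × 79/21 = 1279 mol/s.
Fuel reacted = 0.86 × 109 → ξ = 93.74 mol/s.
Outlet (n = n₀ + ν ξ):
  CH₃OH: 109 − 1(93.74) = 15.26
  O₂: 339.9 − 1.5(93.74) = 199.3
  N₂: 1279 (inert)
  CO₂: 0 + 1(93.74) = 93.74
  H₂O: 0 + 2(93.74) = 187.5

93.7 mol/s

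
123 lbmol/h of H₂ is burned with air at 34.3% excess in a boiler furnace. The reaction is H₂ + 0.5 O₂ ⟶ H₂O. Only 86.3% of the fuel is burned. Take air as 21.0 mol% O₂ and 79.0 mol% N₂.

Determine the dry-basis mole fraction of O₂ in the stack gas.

0.0827

Stoichiometric O₂ = 0.5 × 123 = 61.5 lbmol/h; O₂ fed = 61.5 × 1.343 = 82.59 lbmol/h.
N₂ fed = 82.59 × 79/21 = 310.7 lbmol/h.
Fuel reacted = 0.863 × 123 → ξ = 106.1 lbmol/h.
Outlet (n = n₀ + ν ξ):
  H₂: 123 − 1(106.1) = 16.85
  O₂: 82.59 − 0.5(106.1) = 29.52
  N₂: 310.7 (inert)
  H₂O: 0 + 1(106.1) = 106.1
Dry total = 357.1 lbmol/h; y_O₂ (dry) = 29.52 / 357.1 = 0.08267.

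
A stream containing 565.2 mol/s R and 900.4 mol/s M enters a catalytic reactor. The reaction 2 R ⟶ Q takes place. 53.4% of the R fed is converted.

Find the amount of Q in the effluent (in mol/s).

R reacted = 0.534 × 565.2 = 301.8 mol/s; ν_R = −2, so ξ = 301.8/2 = 150.9 mol/s.
Outlet amounts (n = n₀ + ν ξ):
  R: 565.2 − 2(150.9) = 263.4
  Q: 0 + 1(150.9) = 150.9
  M: 900.4 (inert)

151 mol/s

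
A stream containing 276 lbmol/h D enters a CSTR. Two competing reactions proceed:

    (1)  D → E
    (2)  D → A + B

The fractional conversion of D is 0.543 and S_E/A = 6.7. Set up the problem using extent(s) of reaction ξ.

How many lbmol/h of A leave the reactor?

19.5 lbmol/h

Conversion of D: D consumed = 0.543 × 276 = 149.9 lbmol/h = 1ξ₁ + 1ξ₂.
Selectivity: 1ξ₁ / (1ξ₂) = 6.7 → ξ₁ = 6.7 ξ₂.
Substitute: (1·6.7 + 1) ξ₂ = 149.9 → ξ₂ = 19.46 lbmol/h, ξ₁ = 130.4 lbmol/h.
Outlet amounts (n = n₀ + Σ ν·ξ):
  D: 276 − 1(130.4) − 1(19.46) = 126.1
  E: 0 + 1(130.4) = 130.4
  A: 0 + 1(19.46) = 19.46
  B: 0 + 1(19.46) = 19.46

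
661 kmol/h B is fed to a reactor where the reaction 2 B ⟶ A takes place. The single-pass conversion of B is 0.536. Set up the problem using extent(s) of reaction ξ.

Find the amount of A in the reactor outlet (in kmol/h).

B reacted = 0.536 × 661 = 354.3 kmol/h; ν_B = −2, so ξ = 354.3/2 = 177.1 kmol/h.
Outlet amounts (n = n₀ + ν ξ):
  B: 661 − 2(177.1) = 306.7
  A: 0 + 1(177.1) = 177.1

177 kmol/h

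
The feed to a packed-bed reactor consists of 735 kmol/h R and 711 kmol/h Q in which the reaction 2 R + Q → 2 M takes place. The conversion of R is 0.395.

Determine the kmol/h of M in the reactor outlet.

290 kmol/h

R reacted = 0.395 × 735 = 290.3 kmol/h; ν_R = −2, so ξ = 290.3/2 = 145.2 kmol/h.
Outlet amounts (n = n₀ + ν ξ):
  R: 735 − 2(145.2) = 444.7
  Q: 711 − 1(145.2) = 565.8
  M: 0 + 2(145.2) = 290.3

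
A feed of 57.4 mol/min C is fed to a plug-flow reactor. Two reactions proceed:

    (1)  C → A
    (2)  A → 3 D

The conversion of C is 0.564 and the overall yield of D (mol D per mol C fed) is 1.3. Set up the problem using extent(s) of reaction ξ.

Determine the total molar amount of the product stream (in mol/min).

107 mol/min

Conversion of C: C consumed = 1ξ₁ = 0.564 × 57.4 → ξ₁ = 32.37 mol/min.
Yield of D: 3ξ₂ / 57.4 = 1.3 → ξ₂ = 24.87 mol/min.
Outlet amounts (n = n₀ + Σ ν·ξ):
  C: 57.4 − 1(32.37) = 25.03
  A: 0 + 1(32.37) − 1(24.87) = 7.5
  D: 0 + 3(24.87) = 74.62
Total out = 25.03 + 7.5 + 74.62 = 107.1 mol/min.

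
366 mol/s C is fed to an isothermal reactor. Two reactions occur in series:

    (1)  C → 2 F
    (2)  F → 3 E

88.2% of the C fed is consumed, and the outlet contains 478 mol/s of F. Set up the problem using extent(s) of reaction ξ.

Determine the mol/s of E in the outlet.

503 mol/s

Conversion of C: C consumed = 1ξ₁ = 0.882 × 366 → ξ₁ = 322.8 mol/s.
F balance: n_F = 0 + 2ξ₁ − 1ξ₂ = 478 → ξ₂ = (2·322.8 − 478)/1 = 167.6 mol/s.
Outlet amounts (n = n₀ + Σ ν·ξ):
  C: 366 − 1(322.8) = 43.19
  F: 0 + 2(322.8) − 1(167.6) = 478
  E: 0 + 3(167.6) = 502.9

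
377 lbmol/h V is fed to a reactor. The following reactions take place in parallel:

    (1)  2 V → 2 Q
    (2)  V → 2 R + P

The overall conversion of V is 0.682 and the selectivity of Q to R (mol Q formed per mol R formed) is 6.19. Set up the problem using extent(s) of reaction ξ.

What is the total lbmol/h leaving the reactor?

Conversion of V: V consumed = 0.682 × 377 = 257.1 lbmol/h = 2ξ₁ + 1ξ₂.
Selectivity: 2ξ₁ / (2ξ₂) = 6.19 → ξ₁ = 6.19 ξ₂.
Substitute: (2·6.19 + 1) ξ₂ = 257.1 → ξ₂ = 19.22 lbmol/h, ξ₁ = 118.9 lbmol/h.
Outlet amounts (n = n₀ + Σ ν·ξ):
  V: 377 − 2(118.9) − 1(19.22) = 119.9
  Q: 0 + 2(118.9) = 237.9
  R: 0 + 2(19.22) = 38.43
  P: 0 + 1(19.22) = 19.22
Total out = 119.9 + 237.9 + 38.43 + 19.22 = 415.4 lbmol/h.

415 lbmol/h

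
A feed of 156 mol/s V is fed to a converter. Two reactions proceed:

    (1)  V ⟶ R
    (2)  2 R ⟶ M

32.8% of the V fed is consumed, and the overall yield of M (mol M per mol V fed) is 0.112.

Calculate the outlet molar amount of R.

Conversion of V: V consumed = 1ξ₁ = 0.328 × 156 → ξ₁ = 51.17 mol/s.
Yield of M: 1ξ₂ / 156 = 0.112 → ξ₂ = 17.47 mol/s.
Outlet amounts (n = n₀ + Σ ν·ξ):
  V: 156 − 1(51.17) = 104.8
  R: 0 + 1(51.17) − 2(17.47) = 16.22
  M: 0 + 1(17.47) = 17.47

16.2 mol/s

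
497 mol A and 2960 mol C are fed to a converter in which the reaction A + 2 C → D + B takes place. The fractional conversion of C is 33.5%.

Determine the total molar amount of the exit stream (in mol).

C reacted = 0.335 × 2960 = 991.6 mol; ν_C = −2, so ξ = 991.6/2 = 495.8 mol.
Outlet amounts (n = n₀ + ν ξ):
  A: 497 − 1(495.8) = 1.2
  C: 2960 − 2(495.8) = 1968
  D: 0 + 1(495.8) = 495.8
  B: 0 + 1(495.8) = 495.8
Total out = 1.2 + 1968 + 495.8 + 495.8 = 2961 mol.

2960 mol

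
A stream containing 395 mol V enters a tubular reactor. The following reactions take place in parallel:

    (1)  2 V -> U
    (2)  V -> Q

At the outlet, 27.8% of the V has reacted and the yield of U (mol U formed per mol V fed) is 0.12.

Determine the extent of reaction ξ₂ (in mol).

ξ₂ = 15 mol

Yield of U: 1ξ₁ / 395 = 0.12 → ξ₁ = 47.4 mol.
Conversion of V: 2ξ₁ + 1ξ₂ = 0.278 × 395 = 109.8 → ξ₂ = 15.01 mol.
Outlet amounts (n = n₀ + Σ ν·ξ):
  V: 395 − 2(47.4) − 1(15.01) = 285.2
  U: 0 + 1(47.4) = 47.4
  Q: 0 + 1(15.01) = 15.01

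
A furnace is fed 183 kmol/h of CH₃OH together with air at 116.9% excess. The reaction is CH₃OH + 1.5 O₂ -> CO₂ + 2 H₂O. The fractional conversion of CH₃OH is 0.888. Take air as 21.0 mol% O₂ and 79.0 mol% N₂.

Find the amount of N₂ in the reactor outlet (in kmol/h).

Stoichiometric O₂ = 1.5 × 183 = 274.5 kmol/h; O₂ fed = 274.5 × 2.169 = 595.4 kmol/h.
N₂ fed = 595.4 × 79/21 = 2240 kmol/h.
Fuel reacted = 0.888 × 183 → ξ = 162.5 kmol/h.
Outlet (n = n₀ + ν ξ):
  CH₃OH: 183 − 1(162.5) = 20.5
  O₂: 595.4 − 1.5(162.5) = 351.6
  N₂: 2240 (inert)
  CO₂: 0 + 1(162.5) = 162.5
  H₂O: 0 + 2(162.5) = 325

2240 kmol/h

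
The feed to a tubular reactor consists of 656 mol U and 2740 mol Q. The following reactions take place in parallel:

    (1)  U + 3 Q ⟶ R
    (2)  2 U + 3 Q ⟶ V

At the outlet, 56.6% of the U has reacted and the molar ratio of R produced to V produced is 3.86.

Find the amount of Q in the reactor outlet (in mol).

Conversion of U: U consumed = 0.566 × 656 = 371.3 mol = 1ξ₁ + 2ξ₂.
Selectivity: 1ξ₁ / (1ξ₂) = 3.86 → ξ₁ = 3.86 ξ₂.
Substitute: (1·3.86 + 2) ξ₂ = 371.3 → ξ₂ = 63.36 mol, ξ₁ = 244.6 mol.
Outlet amounts (n = n₀ + Σ ν·ξ):
  U: 656 − 1(244.6) − 2(63.36) = 284.7
  Q: 2740 − 3(244.6) − 3(63.36) = 1816
  R: 0 + 1(244.6) = 244.6
  V: 0 + 1(63.36) = 63.36

1820 mol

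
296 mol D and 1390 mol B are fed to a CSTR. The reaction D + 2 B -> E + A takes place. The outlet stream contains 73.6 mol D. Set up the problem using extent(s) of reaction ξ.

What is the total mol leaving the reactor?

For D: n = n₀ − 1ξ → 73.6 = 296 − 1ξ, giving ξ = 222.4 mol.
Outlet amounts (n = n₀ + ν ξ):
  D: 296 − 1(222.4) = 73.6
  B: 1390 − 2(222.4) = 945.2
  E: 0 + 1(222.4) = 222.4
  A: 0 + 1(222.4) = 222.4
Total out = 73.6 + 945.2 + 222.4 + 222.4 = 1464 mol.

1460 mol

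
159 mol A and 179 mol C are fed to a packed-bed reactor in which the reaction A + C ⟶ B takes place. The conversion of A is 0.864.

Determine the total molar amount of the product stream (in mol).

201 mol

A reacted = 0.864 × 159 = 137.4 mol; ν_A = −1, so ξ = 137.4/1 = 137.4 mol.
Outlet amounts (n = n₀ + ν ξ):
  A: 159 − 1(137.4) = 21.62
  C: 179 − 1(137.4) = 41.62
  B: 0 + 1(137.4) = 137.4
Total out = 21.62 + 41.62 + 137.4 = 200.6 mol.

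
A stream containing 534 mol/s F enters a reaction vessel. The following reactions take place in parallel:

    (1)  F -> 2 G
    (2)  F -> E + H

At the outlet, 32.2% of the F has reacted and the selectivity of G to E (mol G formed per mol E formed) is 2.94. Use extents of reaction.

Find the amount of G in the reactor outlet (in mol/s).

205 mol/s

Conversion of F: F consumed = 0.322 × 534 = 171.9 mol/s = 1ξ₁ + 1ξ₂.
Selectivity: 2ξ₁ / (1ξ₂) = 2.94 → ξ₁ = 1.47 ξ₂.
Substitute: (1·1.47 + 1) ξ₂ = 171.9 → ξ₂ = 69.61 mol/s, ξ₁ = 102.3 mol/s.
Outlet amounts (n = n₀ + Σ ν·ξ):
  F: 534 − 1(102.3) − 1(69.61) = 362.1
  G: 0 + 2(102.3) = 204.7
  E: 0 + 1(69.61) = 69.61
  H: 0 + 1(69.61) = 69.61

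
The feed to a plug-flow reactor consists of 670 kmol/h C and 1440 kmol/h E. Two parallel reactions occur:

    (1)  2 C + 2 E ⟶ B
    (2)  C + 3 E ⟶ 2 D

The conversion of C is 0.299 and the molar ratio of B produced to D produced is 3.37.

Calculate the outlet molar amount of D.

Conversion of C: C consumed = 0.299 × 670 = 200.3 kmol/h = 2ξ₁ + 1ξ₂.
Selectivity: 1ξ₁ / (2ξ₂) = 3.37 → ξ₁ = 6.74 ξ₂.
Substitute: (2·6.74 + 1) ξ₂ = 200.3 → ξ₂ = 13.83 kmol/h, ξ₁ = 93.25 kmol/h.
Outlet amounts (n = n₀ + Σ ν·ξ):
  C: 670 − 2(93.25) − 1(13.83) = 469.7
  E: 1440 − 2(93.25) − 3(13.83) = 1212
  B: 0 + 1(93.25) = 93.25
  D: 0 + 2(13.83) = 27.67

27.7 kmol/h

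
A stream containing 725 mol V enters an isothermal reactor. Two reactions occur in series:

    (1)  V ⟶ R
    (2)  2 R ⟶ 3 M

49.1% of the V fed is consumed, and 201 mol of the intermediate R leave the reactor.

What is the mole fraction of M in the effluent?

0.29

Conversion of V: V consumed = 1ξ₁ = 0.491 × 725 → ξ₁ = 356 mol.
R balance: n_R = 0 + 1ξ₁ − 2ξ₂ = 201 → ξ₂ = (1·356 − 201)/2 = 77.49 mol.
Outlet amounts (n = n₀ + Σ ν·ξ):
  V: 725 − 1(356) = 369
  R: 0 + 1(356) − 2(77.49) = 201
  M: 0 + 3(77.49) = 232.5
Total out = 802.5 mol; y_M = 232.5 / 802.5 = 0.2897.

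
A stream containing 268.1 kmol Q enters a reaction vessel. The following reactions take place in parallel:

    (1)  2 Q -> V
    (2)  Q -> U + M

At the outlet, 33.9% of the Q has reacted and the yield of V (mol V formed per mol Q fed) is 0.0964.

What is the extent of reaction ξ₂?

Yield of V: 1ξ₁ / 268.1 = 0.0964 → ξ₁ = 25.84 kmol.
Conversion of Q: 2ξ₁ + 1ξ₂ = 0.339 × 268.1 = 90.89 → ξ₂ = 39.2 kmol.
Outlet amounts (n = n₀ + Σ ν·ξ):
  Q: 268.1 − 2(25.84) − 1(39.2) = 177.2
  V: 0 + 1(25.84) = 25.84
  U: 0 + 1(39.2) = 39.2
  M: 0 + 1(39.2) = 39.2

ξ₂ = 39.2 kmol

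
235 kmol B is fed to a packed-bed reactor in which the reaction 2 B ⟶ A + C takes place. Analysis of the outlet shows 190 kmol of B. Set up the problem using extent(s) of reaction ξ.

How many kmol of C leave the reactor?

22.5 kmol

For B: n = n₀ − 2ξ → 190 = 235 − 2ξ, giving ξ = 22.5 kmol.
Outlet amounts (n = n₀ + ν ξ):
  B: 235 − 2(22.5) = 190
  A: 0 + 1(22.5) = 22.5
  C: 0 + 1(22.5) = 22.5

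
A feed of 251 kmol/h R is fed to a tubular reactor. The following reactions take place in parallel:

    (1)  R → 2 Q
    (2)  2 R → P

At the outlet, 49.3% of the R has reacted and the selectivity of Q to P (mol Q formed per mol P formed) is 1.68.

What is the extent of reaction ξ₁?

Conversion of R: R consumed = 0.493 × 251 = 123.7 kmol/h = 1ξ₁ + 2ξ₂.
Selectivity: 2ξ₁ / (1ξ₂) = 1.68 → ξ₁ = 0.84 ξ₂.
Substitute: (1·0.84 + 2) ξ₂ = 123.7 → ξ₂ = 43.57 kmol/h, ξ₁ = 36.6 kmol/h.
Outlet amounts (n = n₀ + Σ ν·ξ):
  R: 251 − 1(36.6) − 2(43.57) = 127.3
  Q: 0 + 2(36.6) = 73.2
  P: 0 + 1(43.57) = 43.57

ξ₁ = 36.6 kmol/h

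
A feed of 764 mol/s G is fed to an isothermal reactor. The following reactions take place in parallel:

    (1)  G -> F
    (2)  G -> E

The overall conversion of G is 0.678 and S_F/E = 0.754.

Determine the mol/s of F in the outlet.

223 mol/s

Conversion of G: G consumed = 0.678 × 764 = 518 mol/s = 1ξ₁ + 1ξ₂.
Selectivity: 1ξ₁ / (1ξ₂) = 0.754 → ξ₁ = 0.754 ξ₂.
Substitute: (1·0.754 + 1) ξ₂ = 518 → ξ₂ = 295.3 mol/s, ξ₁ = 222.7 mol/s.
Outlet amounts (n = n₀ + Σ ν·ξ):
  G: 764 − 1(222.7) − 1(295.3) = 246
  F: 0 + 1(222.7) = 222.7
  E: 0 + 1(295.3) = 295.3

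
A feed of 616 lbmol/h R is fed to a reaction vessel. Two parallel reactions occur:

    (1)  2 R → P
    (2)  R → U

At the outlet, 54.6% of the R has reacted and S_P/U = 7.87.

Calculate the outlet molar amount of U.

Conversion of R: R consumed = 0.546 × 616 = 336.3 lbmol/h = 2ξ₁ + 1ξ₂.
Selectivity: 1ξ₁ / (1ξ₂) = 7.87 → ξ₁ = 7.87 ξ₂.
Substitute: (2·7.87 + 1) ξ₂ = 336.3 → ξ₂ = 20.09 lbmol/h, ξ₁ = 158.1 lbmol/h.
Outlet amounts (n = n₀ + Σ ν·ξ):
  R: 616 − 2(158.1) − 1(20.09) = 279.7
  P: 0 + 1(158.1) = 158.1
  U: 0 + 1(20.09) = 20.09

20.1 lbmol/h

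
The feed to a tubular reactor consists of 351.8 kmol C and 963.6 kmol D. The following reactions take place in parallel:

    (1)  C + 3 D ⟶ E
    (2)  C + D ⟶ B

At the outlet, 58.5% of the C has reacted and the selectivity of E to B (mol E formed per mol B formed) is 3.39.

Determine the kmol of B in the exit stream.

Conversion of C: C consumed = 0.585 × 351.8 = 205.8 kmol = 1ξ₁ + 1ξ₂.
Selectivity: 1ξ₁ / (1ξ₂) = 3.39 → ξ₁ = 3.39 ξ₂.
Substitute: (1·3.39 + 1) ξ₂ = 205.8 → ξ₂ = 46.88 kmol, ξ₁ = 158.9 kmol.
Outlet amounts (n = n₀ + Σ ν·ξ):
  C: 351.8 − 1(158.9) − 1(46.88) = 146
  D: 963.6 − 3(158.9) − 1(46.88) = 440
  E: 0 + 1(158.9) = 158.9
  B: 0 + 1(46.88) = 46.88

46.9 kmol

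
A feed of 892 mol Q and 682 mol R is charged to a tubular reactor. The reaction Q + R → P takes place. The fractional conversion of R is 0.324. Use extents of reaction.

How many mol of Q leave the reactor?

R reacted = 0.324 × 682 = 221 mol; ν_R = −1, so ξ = 221/1 = 221 mol.
Outlet amounts (n = n₀ + ν ξ):
  Q: 892 − 1(221) = 671
  R: 682 − 1(221) = 461
  P: 0 + 1(221) = 221

671 mol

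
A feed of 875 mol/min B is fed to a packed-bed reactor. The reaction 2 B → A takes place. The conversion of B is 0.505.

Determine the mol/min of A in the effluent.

B reacted = 0.505 × 875 = 441.9 mol/min; ν_B = −2, so ξ = 441.9/2 = 220.9 mol/min.
Outlet amounts (n = n₀ + ν ξ):
  B: 875 − 2(220.9) = 433.1
  A: 0 + 1(220.9) = 220.9

221 mol/min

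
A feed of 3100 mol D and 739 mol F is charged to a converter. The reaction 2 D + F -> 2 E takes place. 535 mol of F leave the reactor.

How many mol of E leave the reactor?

For F: n = n₀ − 1ξ → 535 = 739 − 1ξ, giving ξ = 204 mol.
Outlet amounts (n = n₀ + ν ξ):
  D: 3100 − 2(204) = 2692
  F: 739 − 1(204) = 535
  E: 0 + 2(204) = 408

408 mol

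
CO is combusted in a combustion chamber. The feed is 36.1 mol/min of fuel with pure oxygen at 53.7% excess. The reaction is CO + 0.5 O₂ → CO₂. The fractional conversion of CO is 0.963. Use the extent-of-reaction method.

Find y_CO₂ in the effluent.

Stoichiometric O₂ = 0.5 × 36.1 = 18.05 mol/min; O₂ fed = 18.05 × 1.537 = 27.74 mol/min.
Fuel reacted = 0.963 × 36.1 → ξ = 34.76 mol/min.
Outlet (n = n₀ + ν ξ):
  CO: 36.1 − 1(34.76) = 1.336
  O₂: 27.74 − 0.5(34.76) = 10.36
  CO₂: 0 + 1(34.76) = 34.76
Total out = 46.46 mol/min; y_CO₂ = 34.76 / 46.46 = 0.7483.

0.748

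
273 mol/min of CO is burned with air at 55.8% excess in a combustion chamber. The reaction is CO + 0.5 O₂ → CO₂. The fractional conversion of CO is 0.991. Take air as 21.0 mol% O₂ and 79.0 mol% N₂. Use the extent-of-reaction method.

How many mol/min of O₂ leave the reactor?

Stoichiometric O₂ = 0.5 × 273 = 136.5 mol/min; O₂ fed = 136.5 × 1.558 = 212.7 mol/min.
N₂ fed = 212.7 × 79/21 = 800 mol/min.
Fuel reacted = 0.991 × 273 → ξ = 270.5 mol/min.
Outlet (n = n₀ + ν ξ):
  CO: 273 − 1(270.5) = 2.457
  O₂: 212.7 − 0.5(270.5) = 77.4
  N₂: 800 (inert)
  CO₂: 0 + 1(270.5) = 270.5

77.4 mol/min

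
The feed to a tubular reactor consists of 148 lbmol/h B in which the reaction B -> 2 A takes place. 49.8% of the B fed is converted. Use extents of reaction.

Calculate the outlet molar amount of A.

147 lbmol/h

B reacted = 0.498 × 148 = 73.7 lbmol/h; ν_B = −1, so ξ = 73.7/1 = 73.7 lbmol/h.
Outlet amounts (n = n₀ + ν ξ):
  B: 148 − 1(73.7) = 74.3
  A: 0 + 2(73.7) = 147.4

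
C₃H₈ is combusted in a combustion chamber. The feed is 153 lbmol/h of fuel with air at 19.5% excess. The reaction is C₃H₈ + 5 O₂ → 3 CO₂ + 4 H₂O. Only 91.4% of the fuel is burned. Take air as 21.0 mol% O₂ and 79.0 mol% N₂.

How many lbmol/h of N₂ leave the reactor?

Stoichiometric O₂ = 5 × 153 = 765 lbmol/h; O₂ fed = 765 × 1.195 = 914.2 lbmol/h.
N₂ fed = 914.2 × 79/21 = 3439 lbmol/h.
Fuel reacted = 0.914 × 153 → ξ = 139.8 lbmol/h.
Outlet (n = n₀ + ν ξ):
  C₃H₈: 153 − 1(139.8) = 13.16
  O₂: 914.2 − 5(139.8) = 215
  N₂: 3439 (inert)
  CO₂: 0 + 3(139.8) = 419.5
  H₂O: 0 + 4(139.8) = 559.4

3440 lbmol/h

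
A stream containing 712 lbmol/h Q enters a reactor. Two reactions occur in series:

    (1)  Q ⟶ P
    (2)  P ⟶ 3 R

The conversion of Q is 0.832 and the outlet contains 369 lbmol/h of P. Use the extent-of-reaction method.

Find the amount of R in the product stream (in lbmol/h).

Conversion of Q: Q consumed = 1ξ₁ = 0.832 × 712 → ξ₁ = 592.4 lbmol/h.
P balance: n_P = 0 + 1ξ₁ − 1ξ₂ = 369 → ξ₂ = (1·592.4 − 369)/1 = 223.4 lbmol/h.
Outlet amounts (n = n₀ + Σ ν·ξ):
  Q: 712 − 1(592.4) = 119.6
  P: 0 + 1(592.4) − 1(223.4) = 369
  R: 0 + 3(223.4) = 670.2

670 lbmol/h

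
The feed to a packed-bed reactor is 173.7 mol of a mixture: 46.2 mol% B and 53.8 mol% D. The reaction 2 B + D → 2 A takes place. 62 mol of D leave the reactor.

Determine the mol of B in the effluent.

For D: n = n₀ − 1ξ → 62 = 93.45 − 1ξ, giving ξ = 31.45 mol.
Outlet amounts (n = n₀ + ν ξ):
  B: 80.25 − 2(31.45) = 17.35
  D: 93.45 − 1(31.45) = 62
  A: 0 + 2(31.45) = 62.9

17.3 mol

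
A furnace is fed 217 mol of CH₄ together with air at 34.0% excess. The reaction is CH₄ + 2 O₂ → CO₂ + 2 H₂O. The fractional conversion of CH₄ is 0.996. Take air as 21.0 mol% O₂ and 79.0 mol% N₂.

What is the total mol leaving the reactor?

2990 mol

Stoichiometric O₂ = 2 × 217 = 434 mol; O₂ fed = 434 × 1.340 = 581.6 mol.
N₂ fed = 581.6 × 79/21 = 2188 mol.
Fuel reacted = 0.996 × 217 → ξ = 216.1 mol.
Outlet (n = n₀ + ν ξ):
  CH₄: 217 − 1(216.1) = 0.868
  O₂: 581.6 − 2(216.1) = 149.3
  N₂: 2188 (inert)
  CO₂: 0 + 1(216.1) = 216.1
  H₂O: 0 + 2(216.1) = 432.3
Total out = 0.868 + 149.3 + 2188 + 216.1 + 432.3 = 2986 mol.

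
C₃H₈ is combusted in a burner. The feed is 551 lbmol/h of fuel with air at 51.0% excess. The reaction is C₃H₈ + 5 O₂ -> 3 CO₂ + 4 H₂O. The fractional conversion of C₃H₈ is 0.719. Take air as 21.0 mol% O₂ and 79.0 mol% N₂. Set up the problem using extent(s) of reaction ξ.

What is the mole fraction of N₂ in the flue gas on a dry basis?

0.816

Stoichiometric O₂ = 5 × 551 = 2755 lbmol/h; O₂ fed = 2755 × 1.510 = 4160 lbmol/h.
N₂ fed = 4160 × 79/21 = 15650 lbmol/h.
Fuel reacted = 0.719 × 551 → ξ = 396.2 lbmol/h.
Outlet (n = n₀ + ν ξ):
  C₃H₈: 551 − 1(396.2) = 154.8
  O₂: 4160 − 5(396.2) = 2179
  N₂: 15650 (inert)
  CO₂: 0 + 3(396.2) = 1189
  H₂O: 0 + 4(396.2) = 1585
Dry total = 19170 lbmol/h; y_N₂ (dry) = 15650 / 19170 = 0.8163.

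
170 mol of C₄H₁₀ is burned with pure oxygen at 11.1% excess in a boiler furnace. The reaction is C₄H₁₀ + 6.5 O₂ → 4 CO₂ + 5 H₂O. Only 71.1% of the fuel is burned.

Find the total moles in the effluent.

Stoichiometric O₂ = 6.5 × 170 = 1105 mol; O₂ fed = 1105 × 1.111 = 1228 mol.
Fuel reacted = 0.711 × 170 → ξ = 120.9 mol.
Outlet (n = n₀ + ν ξ):
  C₄H₁₀: 170 − 1(120.9) = 49.13
  O₂: 1228 − 6.5(120.9) = 442
  CO₂: 0 + 4(120.9) = 483.5
  H₂O: 0 + 5(120.9) = 604.3
Total out = 49.13 + 442 + 483.5 + 604.3 = 1579 mol.

1580 mol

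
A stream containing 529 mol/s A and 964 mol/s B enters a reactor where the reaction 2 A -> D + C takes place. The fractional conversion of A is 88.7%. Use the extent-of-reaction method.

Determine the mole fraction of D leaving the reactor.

0.157

A reacted = 0.887 × 529 = 469.2 mol/s; ν_A = −2, so ξ = 469.2/2 = 234.6 mol/s.
Outlet amounts (n = n₀ + ν ξ):
  A: 529 − 2(234.6) = 59.78
  D: 0 + 1(234.6) = 234.6
  C: 0 + 1(234.6) = 234.6
  B: 964 (inert)
Total out = 1493 mol/s; y_D = 234.6 / 1493 = 0.1571.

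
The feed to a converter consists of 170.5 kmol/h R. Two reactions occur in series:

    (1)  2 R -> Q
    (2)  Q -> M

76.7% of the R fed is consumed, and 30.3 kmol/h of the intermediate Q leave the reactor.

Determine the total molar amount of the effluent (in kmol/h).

105 kmol/h

Conversion of R: R consumed = 2ξ₁ = 0.767 × 170.5 → ξ₁ = 65.39 kmol/h.
Q balance: n_Q = 0 + 1ξ₁ − 1ξ₂ = 30.3 → ξ₂ = (1·65.39 − 30.3)/1 = 35.09 kmol/h.
Outlet amounts (n = n₀ + Σ ν·ξ):
  R: 170.5 − 2(65.39) = 39.73
  Q: 0 + 1(65.39) − 1(35.09) = 30.3
  M: 0 + 1(35.09) = 35.09
Total out = 39.73 + 30.3 + 35.09 = 105.1 kmol/h.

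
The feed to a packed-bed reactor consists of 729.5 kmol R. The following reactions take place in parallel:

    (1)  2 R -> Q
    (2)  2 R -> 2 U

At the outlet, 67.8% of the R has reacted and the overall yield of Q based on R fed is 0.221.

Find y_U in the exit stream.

0.303

Yield of Q: 1ξ₁ / 729.5 = 0.221 → ξ₁ = 161.2 kmol.
Conversion of R: 2ξ₁ + 2ξ₂ = 0.678 × 729.5 = 494.6 → ξ₂ = 86.08 kmol.
Outlet amounts (n = n₀ + Σ ν·ξ):
  R: 729.5 − 2(161.2) − 2(86.08) = 234.9
  Q: 0 + 1(161.2) = 161.2
  U: 0 + 2(86.08) = 172.2
Total out = 568.3 kmol; y_U = 172.2 / 568.3 = 0.303.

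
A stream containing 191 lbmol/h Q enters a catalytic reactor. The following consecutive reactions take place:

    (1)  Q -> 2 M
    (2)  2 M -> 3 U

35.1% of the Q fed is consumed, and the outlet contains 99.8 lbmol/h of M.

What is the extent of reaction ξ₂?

Conversion of Q: Q consumed = 1ξ₁ = 0.351 × 191 → ξ₁ = 67.04 lbmol/h.
M balance: n_M = 0 + 2ξ₁ − 2ξ₂ = 99.8 → ξ₂ = (2·67.04 − 99.8)/2 = 17.14 lbmol/h.
Outlet amounts (n = n₀ + Σ ν·ξ):
  Q: 191 − 1(67.04) = 124
  M: 0 + 2(67.04) − 2(17.14) = 99.8
  U: 0 + 3(17.14) = 51.42

ξ₂ = 17.1 lbmol/h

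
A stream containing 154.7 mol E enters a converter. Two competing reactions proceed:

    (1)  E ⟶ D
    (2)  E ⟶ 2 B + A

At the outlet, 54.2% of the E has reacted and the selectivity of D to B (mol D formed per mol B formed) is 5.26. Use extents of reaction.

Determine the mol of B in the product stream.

14.6 mol

Conversion of E: E consumed = 0.542 × 154.7 = 83.85 mol = 1ξ₁ + 1ξ₂.
Selectivity: 1ξ₁ / (2ξ₂) = 5.26 → ξ₁ = 10.52 ξ₂.
Substitute: (1·10.52 + 1) ξ₂ = 83.85 → ξ₂ = 7.278 mol, ξ₁ = 76.57 mol.
Outlet amounts (n = n₀ + Σ ν·ξ):
  E: 154.7 − 1(76.57) − 1(7.278) = 70.85
  D: 0 + 1(76.57) = 76.57
  B: 0 + 2(7.278) = 14.56
  A: 0 + 1(7.278) = 7.278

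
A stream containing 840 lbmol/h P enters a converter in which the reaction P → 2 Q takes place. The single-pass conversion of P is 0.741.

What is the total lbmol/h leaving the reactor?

P reacted = 0.741 × 840 = 622.4 lbmol/h; ν_P = −1, so ξ = 622.4/1 = 622.4 lbmol/h.
Outlet amounts (n = n₀ + ν ξ):
  P: 840 − 1(622.4) = 217.6
  Q: 0 + 2(622.4) = 1245
Total out = 217.6 + 1245 = 1462 lbmol/h.

1460 lbmol/h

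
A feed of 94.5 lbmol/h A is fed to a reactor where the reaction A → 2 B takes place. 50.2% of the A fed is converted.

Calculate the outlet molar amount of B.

A reacted = 0.502 × 94.5 = 47.44 lbmol/h; ν_A = −1, so ξ = 47.44/1 = 47.44 lbmol/h.
Outlet amounts (n = n₀ + ν ξ):
  A: 94.5 − 1(47.44) = 47.06
  B: 0 + 2(47.44) = 94.88

94.9 lbmol/h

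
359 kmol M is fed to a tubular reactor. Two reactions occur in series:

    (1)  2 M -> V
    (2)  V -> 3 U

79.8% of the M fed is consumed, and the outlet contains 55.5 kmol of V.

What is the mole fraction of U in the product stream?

0.673

Conversion of M: M consumed = 2ξ₁ = 0.798 × 359 → ξ₁ = 143.2 kmol.
V balance: n_V = 0 + 1ξ₁ − 1ξ₂ = 55.5 → ξ₂ = (1·143.2 − 55.5)/1 = 87.74 kmol.
Outlet amounts (n = n₀ + Σ ν·ξ):
  M: 359 − 2(143.2) = 72.52
  V: 0 + 1(143.2) − 1(87.74) = 55.5
  U: 0 + 3(87.74) = 263.2
Total out = 391.2 kmol; y_U = 263.2 / 391.2 = 0.6728.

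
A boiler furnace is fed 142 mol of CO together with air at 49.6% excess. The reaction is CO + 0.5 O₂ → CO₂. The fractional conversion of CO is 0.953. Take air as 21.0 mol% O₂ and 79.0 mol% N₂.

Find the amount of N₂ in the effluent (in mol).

Stoichiometric O₂ = 0.5 × 142 = 71 mol; O₂ fed = 71 × 1.496 = 106.2 mol.
N₂ fed = 106.2 × 79/21 = 399.6 mol.
Fuel reacted = 0.953 × 142 → ξ = 135.3 mol.
Outlet (n = n₀ + ν ξ):
  CO: 142 − 1(135.3) = 6.674
  O₂: 106.2 − 0.5(135.3) = 38.55
  N₂: 399.6 (inert)
  CO₂: 0 + 1(135.3) = 135.3

400 mol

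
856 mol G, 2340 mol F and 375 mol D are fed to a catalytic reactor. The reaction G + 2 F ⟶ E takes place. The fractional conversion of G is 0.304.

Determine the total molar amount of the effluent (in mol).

G reacted = 0.304 × 856 = 260.2 mol; ν_G = −1, so ξ = 260.2/1 = 260.2 mol.
Outlet amounts (n = n₀ + ν ξ):
  G: 856 − 1(260.2) = 595.8
  F: 2340 − 2(260.2) = 1820
  E: 0 + 1(260.2) = 260.2
  D: 375 (inert)
Total out = 595.8 + 1820 + 260.2 + 375 = 3051 mol.

3050 mol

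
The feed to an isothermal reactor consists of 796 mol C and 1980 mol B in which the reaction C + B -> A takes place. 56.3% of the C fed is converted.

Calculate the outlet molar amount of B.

1530 mol

C reacted = 0.563 × 796 = 448.1 mol; ν_C = −1, so ξ = 448.1/1 = 448.1 mol.
Outlet amounts (n = n₀ + ν ξ):
  C: 796 − 1(448.1) = 347.9
  B: 1980 − 1(448.1) = 1532
  A: 0 + 1(448.1) = 448.1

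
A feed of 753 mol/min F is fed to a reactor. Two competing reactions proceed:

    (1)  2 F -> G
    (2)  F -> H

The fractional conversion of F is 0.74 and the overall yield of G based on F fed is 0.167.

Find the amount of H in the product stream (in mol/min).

Yield of G: 1ξ₁ / 753 = 0.167 → ξ₁ = 125.8 mol/min.
Conversion of F: 2ξ₁ + 1ξ₂ = 0.74 × 753 = 557.2 → ξ₂ = 305.7 mol/min.
Outlet amounts (n = n₀ + Σ ν·ξ):
  F: 753 − 2(125.8) − 1(305.7) = 195.8
  G: 0 + 1(125.8) = 125.8
  H: 0 + 1(305.7) = 305.7

306 mol/min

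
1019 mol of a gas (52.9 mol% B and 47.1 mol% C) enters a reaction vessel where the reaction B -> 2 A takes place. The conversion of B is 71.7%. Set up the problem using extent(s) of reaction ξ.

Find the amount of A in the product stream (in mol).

773 mol

B reacted = 0.717 × 539.1 = 386.5 mol; ν_B = −1, so ξ = 386.5/1 = 386.5 mol.
Outlet amounts (n = n₀ + ν ξ):
  B: 539.1 − 1(386.5) = 152.6
  A: 0 + 2(386.5) = 773
  C: 479.9 (inert)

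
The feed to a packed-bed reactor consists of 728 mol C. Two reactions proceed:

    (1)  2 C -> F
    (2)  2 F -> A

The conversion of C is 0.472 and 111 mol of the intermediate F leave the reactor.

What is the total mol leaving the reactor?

Conversion of C: C consumed = 2ξ₁ = 0.472 × 728 → ξ₁ = 171.8 mol.
F balance: n_F = 0 + 1ξ₁ − 2ξ₂ = 111 → ξ₂ = (1·171.8 − 111)/2 = 30.4 mol.
Outlet amounts (n = n₀ + Σ ν·ξ):
  C: 728 − 2(171.8) = 384.4
  F: 0 + 1(171.8) − 2(30.4) = 111
  A: 0 + 1(30.4) = 30.4
Total out = 384.4 + 111 + 30.4 = 525.8 mol.

526 mol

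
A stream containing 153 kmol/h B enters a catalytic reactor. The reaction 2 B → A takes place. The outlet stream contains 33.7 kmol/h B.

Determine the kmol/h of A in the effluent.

For B: n = n₀ − 2ξ → 33.7 = 153 − 2ξ, giving ξ = 59.65 kmol/h.
Outlet amounts (n = n₀ + ν ξ):
  B: 153 − 2(59.65) = 33.7
  A: 0 + 1(59.65) = 59.65

59.6 kmol/h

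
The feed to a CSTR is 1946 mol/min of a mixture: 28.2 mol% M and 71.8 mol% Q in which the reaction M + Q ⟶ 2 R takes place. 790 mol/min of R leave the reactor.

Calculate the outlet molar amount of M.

For R: n = n₀ + 2ξ → 790 = 0 + 2ξ, giving ξ = 395 mol/min.
Outlet amounts (n = n₀ + ν ξ):
  M: 548.8 − 1(395) = 153.8
  Q: 1397 − 1(395) = 1002
  R: 0 + 2(395) = 790

154 mol/min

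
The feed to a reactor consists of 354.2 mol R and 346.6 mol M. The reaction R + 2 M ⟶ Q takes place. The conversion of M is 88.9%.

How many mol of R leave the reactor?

M reacted = 0.889 × 346.6 = 308.1 mol; ν_M = −2, so ξ = 308.1/2 = 154.1 mol.
Outlet amounts (n = n₀ + ν ξ):
  R: 354.2 − 1(154.1) = 200.1
  M: 346.6 − 2(154.1) = 38.47
  Q: 0 + 1(154.1) = 154.1

200 mol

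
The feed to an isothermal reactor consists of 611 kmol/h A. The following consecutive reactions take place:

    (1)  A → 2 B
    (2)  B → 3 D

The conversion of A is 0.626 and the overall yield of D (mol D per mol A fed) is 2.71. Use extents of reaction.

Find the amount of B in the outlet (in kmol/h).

213 kmol/h

Conversion of A: A consumed = 1ξ₁ = 0.626 × 611 → ξ₁ = 382.5 kmol/h.
Yield of D: 3ξ₂ / 611 = 2.71 → ξ₂ = 551.9 kmol/h.
Outlet amounts (n = n₀ + Σ ν·ξ):
  A: 611 − 1(382.5) = 228.5
  B: 0 + 2(382.5) − 1(551.9) = 213
  D: 0 + 3(551.9) = 1656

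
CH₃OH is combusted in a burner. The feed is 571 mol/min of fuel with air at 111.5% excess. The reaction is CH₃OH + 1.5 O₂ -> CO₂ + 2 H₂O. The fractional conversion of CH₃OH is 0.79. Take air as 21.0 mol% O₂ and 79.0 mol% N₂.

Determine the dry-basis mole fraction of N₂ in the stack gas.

Stoichiometric O₂ = 1.5 × 571 = 856.5 mol/min; O₂ fed = 856.5 × 2.115 = 1811 mol/min.
N₂ fed = 1811 × 79/21 = 6815 mol/min.
Fuel reacted = 0.79 × 571 → ξ = 451.1 mol/min.
Outlet (n = n₀ + ν ξ):
  CH₃OH: 571 − 1(451.1) = 119.9
  O₂: 1811 − 1.5(451.1) = 1135
  N₂: 6815 (inert)
  CO₂: 0 + 1(451.1) = 451.1
  H₂O: 0 + 2(451.1) = 902.2
Dry total = 8521 mol/min; y_N₂ (dry) = 6815 / 8521 = 0.7998.

0.8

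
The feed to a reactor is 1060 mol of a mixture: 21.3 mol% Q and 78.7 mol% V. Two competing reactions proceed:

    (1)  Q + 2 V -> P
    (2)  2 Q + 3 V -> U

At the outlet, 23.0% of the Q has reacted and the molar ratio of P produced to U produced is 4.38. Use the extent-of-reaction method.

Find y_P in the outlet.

Conversion of Q: Q consumed = 0.23 × 225.8 = 51.93 mol = 1ξ₁ + 2ξ₂.
Selectivity: 1ξ₁ / (1ξ₂) = 4.38 → ξ₁ = 4.38 ξ₂.
Substitute: (1·4.38 + 2) ξ₂ = 51.93 → ξ₂ = 8.139 mol, ξ₁ = 35.65 mol.
Outlet amounts (n = n₀ + Σ ν·ξ):
  Q: 225.8 − 1(35.65) − 2(8.139) = 173.9
  V: 834.2 − 2(35.65) − 3(8.139) = 738.5
  P: 0 + 1(35.65) = 35.65
  U: 0 + 1(8.139) = 8.139
Total out = 956.1 mol; y_P = 35.65 / 956.1 = 0.03729.

0.0373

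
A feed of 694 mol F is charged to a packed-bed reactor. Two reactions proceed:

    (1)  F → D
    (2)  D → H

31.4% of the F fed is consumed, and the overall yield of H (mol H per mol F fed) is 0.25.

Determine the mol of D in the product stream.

Conversion of F: F consumed = 1ξ₁ = 0.314 × 694 → ξ₁ = 217.9 mol.
Yield of H: 1ξ₂ / 694 = 0.25 → ξ₂ = 173.5 mol.
Outlet amounts (n = n₀ + Σ ν·ξ):
  F: 694 − 1(217.9) = 476.1
  D: 0 + 1(217.9) − 1(173.5) = 44.42
  H: 0 + 1(173.5) = 173.5

44.4 mol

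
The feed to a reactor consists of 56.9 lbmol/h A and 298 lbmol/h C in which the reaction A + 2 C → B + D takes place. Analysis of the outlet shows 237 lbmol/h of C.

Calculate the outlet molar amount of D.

30.5 lbmol/h

For C: n = n₀ − 2ξ → 237 = 298 − 2ξ, giving ξ = 30.5 lbmol/h.
Outlet amounts (n = n₀ + ν ξ):
  A: 56.9 − 1(30.5) = 26.4
  C: 298 − 2(30.5) = 237
  B: 0 + 1(30.5) = 30.5
  D: 0 + 1(30.5) = 30.5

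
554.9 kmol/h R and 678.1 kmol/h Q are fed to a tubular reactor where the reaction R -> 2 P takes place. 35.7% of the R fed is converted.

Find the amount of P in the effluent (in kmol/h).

396 kmol/h

R reacted = 0.357 × 554.9 = 198.1 kmol/h; ν_R = −1, so ξ = 198.1/1 = 198.1 kmol/h.
Outlet amounts (n = n₀ + ν ξ):
  R: 554.9 − 1(198.1) = 356.8
  P: 0 + 2(198.1) = 396.2
  Q: 678.1 (inert)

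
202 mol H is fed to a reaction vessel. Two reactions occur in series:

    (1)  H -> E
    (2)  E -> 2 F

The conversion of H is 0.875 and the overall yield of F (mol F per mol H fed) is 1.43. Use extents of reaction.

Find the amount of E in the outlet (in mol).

Conversion of H: H consumed = 1ξ₁ = 0.875 × 202 → ξ₁ = 176.8 mol.
Yield of F: 2ξ₂ / 202 = 1.43 → ξ₂ = 144.4 mol.
Outlet amounts (n = n₀ + Σ ν·ξ):
  H: 202 − 1(176.8) = 25.25
  E: 0 + 1(176.8) − 1(144.4) = 32.32
  F: 0 + 2(144.4) = 288.9

32.3 mol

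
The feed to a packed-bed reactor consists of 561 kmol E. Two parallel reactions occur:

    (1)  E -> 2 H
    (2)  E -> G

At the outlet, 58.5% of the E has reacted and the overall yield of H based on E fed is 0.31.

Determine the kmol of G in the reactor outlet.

Yield of H: 2ξ₁ / 561 = 0.31 → ξ₁ = 86.95 kmol.
Conversion of E: 1ξ₁ + 1ξ₂ = 0.585 × 561 = 328.2 → ξ₂ = 241.2 kmol.
Outlet amounts (n = n₀ + Σ ν·ξ):
  E: 561 − 1(86.95) − 1(241.2) = 232.8
  H: 0 + 2(86.95) = 173.9
  G: 0 + 1(241.2) = 241.2

241 kmol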